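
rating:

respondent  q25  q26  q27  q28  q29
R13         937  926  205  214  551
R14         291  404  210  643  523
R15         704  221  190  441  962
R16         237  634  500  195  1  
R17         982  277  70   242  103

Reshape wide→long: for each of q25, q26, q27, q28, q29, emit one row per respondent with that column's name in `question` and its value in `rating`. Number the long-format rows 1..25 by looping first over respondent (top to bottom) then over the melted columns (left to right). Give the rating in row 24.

25 rows total (5 × 5). Row 24: index ⌊(24-1)/5⌋ = 4 into respondent → R17; (24-1) mod 5 = 3 into the melted columns → q28.
So row 24 is (R17, q28, 242); rating = 242.

242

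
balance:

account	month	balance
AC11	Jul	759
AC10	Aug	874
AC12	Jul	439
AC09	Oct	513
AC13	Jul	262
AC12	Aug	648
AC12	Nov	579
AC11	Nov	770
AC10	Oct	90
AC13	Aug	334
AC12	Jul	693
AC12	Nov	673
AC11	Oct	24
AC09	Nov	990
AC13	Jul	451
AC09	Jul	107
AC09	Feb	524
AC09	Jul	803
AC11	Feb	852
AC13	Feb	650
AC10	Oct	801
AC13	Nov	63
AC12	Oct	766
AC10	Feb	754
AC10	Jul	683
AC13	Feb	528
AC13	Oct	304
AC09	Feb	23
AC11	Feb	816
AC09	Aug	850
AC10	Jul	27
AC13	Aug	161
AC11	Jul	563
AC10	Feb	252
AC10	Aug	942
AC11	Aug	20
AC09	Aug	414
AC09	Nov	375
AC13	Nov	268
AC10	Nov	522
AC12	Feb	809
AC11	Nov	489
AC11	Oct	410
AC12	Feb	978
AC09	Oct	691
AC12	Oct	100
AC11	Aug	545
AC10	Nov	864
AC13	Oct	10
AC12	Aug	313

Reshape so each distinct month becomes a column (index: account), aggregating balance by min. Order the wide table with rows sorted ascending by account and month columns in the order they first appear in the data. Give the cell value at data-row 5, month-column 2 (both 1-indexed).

161

With rows sorted ascending by account, row 5 is account=AC13. month columns in first-appearance order: Jul, Aug, Oct, Nov, Feb; column 2 is Aug.
Long rows with account=AC13, month=Aug: min(334, 161) = 161.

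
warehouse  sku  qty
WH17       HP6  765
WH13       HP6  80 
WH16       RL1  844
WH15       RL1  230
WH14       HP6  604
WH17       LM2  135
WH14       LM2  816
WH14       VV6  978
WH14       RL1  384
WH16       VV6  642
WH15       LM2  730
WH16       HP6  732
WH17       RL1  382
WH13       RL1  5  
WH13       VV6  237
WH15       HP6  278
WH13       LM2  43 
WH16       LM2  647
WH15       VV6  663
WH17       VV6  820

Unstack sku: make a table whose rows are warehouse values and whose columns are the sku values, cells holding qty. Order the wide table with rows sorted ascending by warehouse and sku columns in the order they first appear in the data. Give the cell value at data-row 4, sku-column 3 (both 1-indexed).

With rows sorted ascending by warehouse, row 4 is warehouse=WH16. sku columns in first-appearance order: HP6, RL1, LM2, VV6; column 3 is LM2.
Long rows with warehouse=WH16, sku=LM2: qty = 647.

647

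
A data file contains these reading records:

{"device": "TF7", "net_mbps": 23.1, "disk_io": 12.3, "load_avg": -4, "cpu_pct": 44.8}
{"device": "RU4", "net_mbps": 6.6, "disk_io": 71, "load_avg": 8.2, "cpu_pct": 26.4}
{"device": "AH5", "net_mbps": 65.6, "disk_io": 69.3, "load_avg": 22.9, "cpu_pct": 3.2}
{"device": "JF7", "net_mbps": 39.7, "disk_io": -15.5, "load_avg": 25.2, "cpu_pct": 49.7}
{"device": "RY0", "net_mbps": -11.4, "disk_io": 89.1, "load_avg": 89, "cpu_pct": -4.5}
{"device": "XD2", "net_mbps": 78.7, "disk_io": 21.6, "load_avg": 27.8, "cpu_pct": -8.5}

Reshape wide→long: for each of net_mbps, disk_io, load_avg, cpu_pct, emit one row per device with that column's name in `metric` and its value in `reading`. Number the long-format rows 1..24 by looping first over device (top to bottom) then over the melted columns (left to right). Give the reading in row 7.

24 rows total (6 × 4). Row 7: index ⌊(7-1)/4⌋ = 1 into device → RU4; (7-1) mod 4 = 2 into the melted columns → load_avg.
So row 7 is (RU4, load_avg, 8.2); reading = 8.2.

8.2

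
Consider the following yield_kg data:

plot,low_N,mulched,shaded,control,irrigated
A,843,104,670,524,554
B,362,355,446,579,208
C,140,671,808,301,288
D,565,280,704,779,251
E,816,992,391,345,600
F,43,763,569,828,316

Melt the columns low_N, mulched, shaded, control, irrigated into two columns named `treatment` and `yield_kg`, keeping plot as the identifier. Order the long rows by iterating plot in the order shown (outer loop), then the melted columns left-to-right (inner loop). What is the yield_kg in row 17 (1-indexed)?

280

30 rows total (6 × 5). Row 17: index ⌊(17-1)/5⌋ = 3 into plot → D; (17-1) mod 5 = 1 into the melted columns → mulched.
So row 17 is (D, mulched, 280); yield_kg = 280.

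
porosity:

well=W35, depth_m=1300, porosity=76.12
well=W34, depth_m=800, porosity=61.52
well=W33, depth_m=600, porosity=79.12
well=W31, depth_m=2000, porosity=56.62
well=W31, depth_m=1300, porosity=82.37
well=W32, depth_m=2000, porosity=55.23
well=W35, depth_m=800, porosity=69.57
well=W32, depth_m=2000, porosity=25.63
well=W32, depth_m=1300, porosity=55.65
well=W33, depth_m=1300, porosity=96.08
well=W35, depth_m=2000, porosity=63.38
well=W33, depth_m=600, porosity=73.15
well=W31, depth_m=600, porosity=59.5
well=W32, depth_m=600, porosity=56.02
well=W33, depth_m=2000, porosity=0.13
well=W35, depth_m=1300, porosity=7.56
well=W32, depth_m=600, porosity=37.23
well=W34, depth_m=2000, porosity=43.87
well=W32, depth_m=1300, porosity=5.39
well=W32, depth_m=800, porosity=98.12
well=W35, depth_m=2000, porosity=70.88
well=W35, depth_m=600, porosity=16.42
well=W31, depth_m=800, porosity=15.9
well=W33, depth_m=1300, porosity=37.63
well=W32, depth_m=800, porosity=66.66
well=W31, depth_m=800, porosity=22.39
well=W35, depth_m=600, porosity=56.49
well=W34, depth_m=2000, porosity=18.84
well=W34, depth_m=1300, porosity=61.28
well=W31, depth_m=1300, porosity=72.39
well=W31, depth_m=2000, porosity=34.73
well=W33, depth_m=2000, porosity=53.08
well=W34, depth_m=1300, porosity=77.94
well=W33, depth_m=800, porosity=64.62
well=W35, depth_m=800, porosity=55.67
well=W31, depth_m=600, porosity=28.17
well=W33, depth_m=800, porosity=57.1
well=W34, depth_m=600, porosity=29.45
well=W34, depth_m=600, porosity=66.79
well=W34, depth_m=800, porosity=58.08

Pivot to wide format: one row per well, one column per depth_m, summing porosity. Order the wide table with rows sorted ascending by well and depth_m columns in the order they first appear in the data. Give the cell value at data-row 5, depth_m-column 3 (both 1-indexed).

With rows sorted ascending by well, row 5 is well=W35. depth_m columns in first-appearance order: 1300, 800, 600, 2000; column 3 is 600.
Long rows with well=W35, depth_m=600: 16.42 + 56.49 = 72.91.

72.91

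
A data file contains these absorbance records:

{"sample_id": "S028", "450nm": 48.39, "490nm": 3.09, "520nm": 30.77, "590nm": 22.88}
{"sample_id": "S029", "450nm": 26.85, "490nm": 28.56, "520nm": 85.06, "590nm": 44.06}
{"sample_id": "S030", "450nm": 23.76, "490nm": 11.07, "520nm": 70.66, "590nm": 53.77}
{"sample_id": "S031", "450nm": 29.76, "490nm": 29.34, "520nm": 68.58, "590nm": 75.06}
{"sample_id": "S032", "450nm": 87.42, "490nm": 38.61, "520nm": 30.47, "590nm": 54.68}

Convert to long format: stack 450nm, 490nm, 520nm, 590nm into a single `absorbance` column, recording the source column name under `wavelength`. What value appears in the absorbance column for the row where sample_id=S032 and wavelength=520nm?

Unpivoting turns each (sample_id, wide-column) pair into one long row.
The wide cell at row S032, column 520nm holds 30.47, so the long row (S032, 520nm) has absorbance=30.47.

30.47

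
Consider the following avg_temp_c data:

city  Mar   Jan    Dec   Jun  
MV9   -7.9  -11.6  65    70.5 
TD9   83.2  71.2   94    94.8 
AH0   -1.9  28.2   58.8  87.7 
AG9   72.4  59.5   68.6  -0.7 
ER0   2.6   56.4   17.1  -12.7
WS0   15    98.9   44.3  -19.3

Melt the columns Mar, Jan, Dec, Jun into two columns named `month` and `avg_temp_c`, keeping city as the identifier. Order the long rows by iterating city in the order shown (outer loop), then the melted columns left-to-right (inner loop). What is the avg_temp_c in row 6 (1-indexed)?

24 rows total (6 × 4). Row 6: index ⌊(6-1)/4⌋ = 1 into city → TD9; (6-1) mod 4 = 1 into the melted columns → Jan.
So row 6 is (TD9, Jan, 71.2); avg_temp_c = 71.2.

71.2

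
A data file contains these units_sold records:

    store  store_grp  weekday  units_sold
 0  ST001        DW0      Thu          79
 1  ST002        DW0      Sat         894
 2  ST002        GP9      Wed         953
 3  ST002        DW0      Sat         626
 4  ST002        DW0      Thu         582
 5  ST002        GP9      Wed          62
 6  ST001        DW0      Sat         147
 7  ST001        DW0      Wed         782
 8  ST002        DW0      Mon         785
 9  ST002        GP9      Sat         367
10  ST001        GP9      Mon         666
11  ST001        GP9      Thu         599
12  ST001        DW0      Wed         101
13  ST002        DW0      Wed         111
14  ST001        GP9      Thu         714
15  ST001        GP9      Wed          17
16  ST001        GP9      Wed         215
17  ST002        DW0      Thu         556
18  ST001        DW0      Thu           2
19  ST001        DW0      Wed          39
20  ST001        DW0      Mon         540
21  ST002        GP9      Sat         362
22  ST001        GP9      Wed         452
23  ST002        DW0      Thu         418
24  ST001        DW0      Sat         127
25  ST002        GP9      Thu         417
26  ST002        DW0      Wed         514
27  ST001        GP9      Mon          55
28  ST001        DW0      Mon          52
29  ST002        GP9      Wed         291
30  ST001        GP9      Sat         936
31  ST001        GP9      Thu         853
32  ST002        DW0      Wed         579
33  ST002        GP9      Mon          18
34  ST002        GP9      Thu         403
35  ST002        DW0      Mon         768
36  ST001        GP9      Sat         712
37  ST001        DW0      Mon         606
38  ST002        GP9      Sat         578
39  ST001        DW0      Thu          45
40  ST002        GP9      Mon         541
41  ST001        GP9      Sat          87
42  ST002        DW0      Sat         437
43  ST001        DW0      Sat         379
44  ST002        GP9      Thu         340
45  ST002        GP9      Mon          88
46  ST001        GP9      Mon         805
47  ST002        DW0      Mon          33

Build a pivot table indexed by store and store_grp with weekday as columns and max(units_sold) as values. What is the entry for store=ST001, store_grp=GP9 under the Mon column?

805

Rows with store=ST001, store_grp=GP9 and weekday=Mon: units_sold values are 666, 55, 805.
max(666, 55, 805) = 805.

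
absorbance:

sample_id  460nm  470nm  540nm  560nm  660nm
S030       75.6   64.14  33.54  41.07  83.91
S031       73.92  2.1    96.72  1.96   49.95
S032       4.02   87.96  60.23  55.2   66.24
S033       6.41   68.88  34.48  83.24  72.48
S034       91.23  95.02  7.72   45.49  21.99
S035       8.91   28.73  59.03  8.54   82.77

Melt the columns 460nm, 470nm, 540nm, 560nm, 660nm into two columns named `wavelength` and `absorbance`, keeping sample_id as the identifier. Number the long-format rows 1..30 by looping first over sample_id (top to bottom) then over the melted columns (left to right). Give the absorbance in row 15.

66.24

30 rows total (6 × 5). Row 15: index ⌊(15-1)/5⌋ = 2 into sample_id → S032; (15-1) mod 5 = 4 into the melted columns → 660nm.
So row 15 is (S032, 660nm, 66.24); absorbance = 66.24.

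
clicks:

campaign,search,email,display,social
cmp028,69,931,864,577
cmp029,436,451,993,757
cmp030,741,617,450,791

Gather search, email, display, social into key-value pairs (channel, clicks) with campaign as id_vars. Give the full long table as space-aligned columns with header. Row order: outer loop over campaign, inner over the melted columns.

campaign  channel  clicks
cmp028    search   69    
cmp028    email    931   
cmp028    display  864   
cmp028    social   577   
cmp029    search   436   
cmp029    email    451   
cmp029    display  993   
cmp029    social   757   
cmp030    search   741   
cmp030    email    617   
cmp030    display  450   
cmp030    social   791   

Each (campaign, column) pair becomes one row: 3 × 4 = 12 rows.
For example, (cmp028, search) → clicks=69.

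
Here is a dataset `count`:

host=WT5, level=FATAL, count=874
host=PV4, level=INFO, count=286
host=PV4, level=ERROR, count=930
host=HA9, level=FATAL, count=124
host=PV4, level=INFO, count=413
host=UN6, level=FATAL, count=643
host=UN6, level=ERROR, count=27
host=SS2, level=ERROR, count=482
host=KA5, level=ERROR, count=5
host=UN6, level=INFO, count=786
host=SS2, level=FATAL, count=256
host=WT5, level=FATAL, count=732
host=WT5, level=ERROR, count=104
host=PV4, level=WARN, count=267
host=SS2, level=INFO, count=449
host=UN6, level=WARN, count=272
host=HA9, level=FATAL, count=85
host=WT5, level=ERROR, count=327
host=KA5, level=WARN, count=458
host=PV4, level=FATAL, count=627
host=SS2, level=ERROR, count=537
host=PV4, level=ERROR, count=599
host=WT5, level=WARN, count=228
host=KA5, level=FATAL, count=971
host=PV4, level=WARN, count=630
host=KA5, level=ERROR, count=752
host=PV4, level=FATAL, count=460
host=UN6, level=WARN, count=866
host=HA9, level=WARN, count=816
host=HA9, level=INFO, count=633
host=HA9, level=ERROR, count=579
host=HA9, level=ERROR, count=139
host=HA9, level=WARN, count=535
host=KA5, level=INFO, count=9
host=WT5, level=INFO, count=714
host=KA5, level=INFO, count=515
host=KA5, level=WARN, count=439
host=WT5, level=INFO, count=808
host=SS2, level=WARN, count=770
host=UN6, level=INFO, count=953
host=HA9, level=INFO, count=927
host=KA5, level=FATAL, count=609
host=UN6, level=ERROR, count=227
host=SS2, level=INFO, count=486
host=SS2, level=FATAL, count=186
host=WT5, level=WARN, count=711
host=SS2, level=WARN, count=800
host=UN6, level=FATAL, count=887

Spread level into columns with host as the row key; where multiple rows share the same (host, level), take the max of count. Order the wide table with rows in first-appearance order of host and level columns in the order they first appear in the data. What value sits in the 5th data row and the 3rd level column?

537

With rows in first-appearance order of host, row 5 is host=SS2. level columns in first-appearance order: FATAL, INFO, ERROR, WARN; column 3 is ERROR.
Long rows with host=SS2, level=ERROR: max(482, 537) = 537.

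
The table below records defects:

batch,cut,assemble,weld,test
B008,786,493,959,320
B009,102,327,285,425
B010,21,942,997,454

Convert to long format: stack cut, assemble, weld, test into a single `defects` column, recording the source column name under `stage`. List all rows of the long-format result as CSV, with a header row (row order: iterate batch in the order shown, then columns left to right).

batch,stage,defects
B008,cut,786
B008,assemble,493
B008,weld,959
B008,test,320
B009,cut,102
B009,assemble,327
B009,weld,285
B009,test,425
B010,cut,21
B010,assemble,942
B010,weld,997
B010,test,454

Each (batch, column) pair becomes one row: 3 × 4 = 12 rows.
For example, (B008, cut) → defects=786.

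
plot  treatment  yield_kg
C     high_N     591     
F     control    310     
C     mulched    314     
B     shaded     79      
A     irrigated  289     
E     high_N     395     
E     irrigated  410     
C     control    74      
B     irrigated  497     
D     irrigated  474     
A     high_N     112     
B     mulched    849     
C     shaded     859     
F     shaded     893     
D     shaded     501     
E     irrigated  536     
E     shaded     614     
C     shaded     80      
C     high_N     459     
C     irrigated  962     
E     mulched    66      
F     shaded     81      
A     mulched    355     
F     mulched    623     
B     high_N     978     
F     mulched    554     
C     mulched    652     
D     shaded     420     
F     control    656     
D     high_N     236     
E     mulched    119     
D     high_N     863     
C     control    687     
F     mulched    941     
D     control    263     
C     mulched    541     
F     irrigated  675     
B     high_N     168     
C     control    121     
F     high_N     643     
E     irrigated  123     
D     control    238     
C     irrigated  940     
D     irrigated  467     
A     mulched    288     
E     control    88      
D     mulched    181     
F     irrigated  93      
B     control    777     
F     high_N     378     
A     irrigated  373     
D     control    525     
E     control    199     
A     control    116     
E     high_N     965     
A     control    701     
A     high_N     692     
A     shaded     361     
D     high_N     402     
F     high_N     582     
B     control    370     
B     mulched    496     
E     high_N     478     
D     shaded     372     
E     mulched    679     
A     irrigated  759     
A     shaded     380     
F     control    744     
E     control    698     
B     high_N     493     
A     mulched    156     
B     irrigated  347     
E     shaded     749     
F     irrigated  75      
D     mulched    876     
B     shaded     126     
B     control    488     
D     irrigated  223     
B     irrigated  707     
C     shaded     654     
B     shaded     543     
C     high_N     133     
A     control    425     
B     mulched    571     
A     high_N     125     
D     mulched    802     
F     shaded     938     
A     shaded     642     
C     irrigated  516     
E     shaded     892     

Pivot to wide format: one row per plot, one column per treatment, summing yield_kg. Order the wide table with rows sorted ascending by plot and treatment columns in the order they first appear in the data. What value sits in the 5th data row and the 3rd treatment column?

864

With rows sorted ascending by plot, row 5 is plot=E. treatment columns in first-appearance order: high_N, control, mulched, shaded, irrigated; column 3 is mulched.
Long rows with plot=E, treatment=mulched: 66 + 119 + 679 = 864.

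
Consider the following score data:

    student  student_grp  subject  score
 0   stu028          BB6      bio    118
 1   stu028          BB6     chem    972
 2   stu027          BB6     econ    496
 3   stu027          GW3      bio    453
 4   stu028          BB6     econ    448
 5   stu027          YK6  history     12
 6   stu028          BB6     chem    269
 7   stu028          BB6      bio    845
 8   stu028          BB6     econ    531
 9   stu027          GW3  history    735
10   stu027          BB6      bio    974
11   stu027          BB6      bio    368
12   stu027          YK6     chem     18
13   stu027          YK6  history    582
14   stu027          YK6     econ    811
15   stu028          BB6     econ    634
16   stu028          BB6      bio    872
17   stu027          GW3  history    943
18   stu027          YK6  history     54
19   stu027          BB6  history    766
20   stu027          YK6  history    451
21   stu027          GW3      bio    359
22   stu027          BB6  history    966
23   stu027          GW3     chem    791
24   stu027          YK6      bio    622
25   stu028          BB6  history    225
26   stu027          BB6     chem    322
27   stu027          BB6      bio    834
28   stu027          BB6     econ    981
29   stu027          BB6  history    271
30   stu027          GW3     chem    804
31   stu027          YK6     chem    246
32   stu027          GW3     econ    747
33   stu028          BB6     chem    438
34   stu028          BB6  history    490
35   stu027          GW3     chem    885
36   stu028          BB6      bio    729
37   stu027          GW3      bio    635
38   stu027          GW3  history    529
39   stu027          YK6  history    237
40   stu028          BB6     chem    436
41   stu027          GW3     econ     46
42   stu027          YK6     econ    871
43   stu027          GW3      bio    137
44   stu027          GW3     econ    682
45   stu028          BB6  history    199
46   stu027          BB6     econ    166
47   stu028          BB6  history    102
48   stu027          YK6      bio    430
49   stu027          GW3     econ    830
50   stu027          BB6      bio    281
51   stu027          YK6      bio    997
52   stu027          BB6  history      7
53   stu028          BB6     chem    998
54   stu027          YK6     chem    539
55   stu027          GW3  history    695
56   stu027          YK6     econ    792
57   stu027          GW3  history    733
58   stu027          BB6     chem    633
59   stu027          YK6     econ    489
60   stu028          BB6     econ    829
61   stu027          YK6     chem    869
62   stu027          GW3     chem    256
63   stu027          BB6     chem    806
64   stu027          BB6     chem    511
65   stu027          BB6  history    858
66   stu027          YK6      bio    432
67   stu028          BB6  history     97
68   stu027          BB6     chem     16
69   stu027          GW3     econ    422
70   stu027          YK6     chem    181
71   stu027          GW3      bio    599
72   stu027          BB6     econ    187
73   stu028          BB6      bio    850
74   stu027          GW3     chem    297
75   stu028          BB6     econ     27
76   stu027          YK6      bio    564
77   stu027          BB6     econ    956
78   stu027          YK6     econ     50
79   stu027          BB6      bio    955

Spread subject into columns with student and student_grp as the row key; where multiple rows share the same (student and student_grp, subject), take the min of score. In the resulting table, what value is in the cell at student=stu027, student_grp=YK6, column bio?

430

Rows with student=stu027, student_grp=YK6 and subject=bio: score values are 622, 430, 997, 432, 564.
min(622, 430, 997, 432, 564) = 430.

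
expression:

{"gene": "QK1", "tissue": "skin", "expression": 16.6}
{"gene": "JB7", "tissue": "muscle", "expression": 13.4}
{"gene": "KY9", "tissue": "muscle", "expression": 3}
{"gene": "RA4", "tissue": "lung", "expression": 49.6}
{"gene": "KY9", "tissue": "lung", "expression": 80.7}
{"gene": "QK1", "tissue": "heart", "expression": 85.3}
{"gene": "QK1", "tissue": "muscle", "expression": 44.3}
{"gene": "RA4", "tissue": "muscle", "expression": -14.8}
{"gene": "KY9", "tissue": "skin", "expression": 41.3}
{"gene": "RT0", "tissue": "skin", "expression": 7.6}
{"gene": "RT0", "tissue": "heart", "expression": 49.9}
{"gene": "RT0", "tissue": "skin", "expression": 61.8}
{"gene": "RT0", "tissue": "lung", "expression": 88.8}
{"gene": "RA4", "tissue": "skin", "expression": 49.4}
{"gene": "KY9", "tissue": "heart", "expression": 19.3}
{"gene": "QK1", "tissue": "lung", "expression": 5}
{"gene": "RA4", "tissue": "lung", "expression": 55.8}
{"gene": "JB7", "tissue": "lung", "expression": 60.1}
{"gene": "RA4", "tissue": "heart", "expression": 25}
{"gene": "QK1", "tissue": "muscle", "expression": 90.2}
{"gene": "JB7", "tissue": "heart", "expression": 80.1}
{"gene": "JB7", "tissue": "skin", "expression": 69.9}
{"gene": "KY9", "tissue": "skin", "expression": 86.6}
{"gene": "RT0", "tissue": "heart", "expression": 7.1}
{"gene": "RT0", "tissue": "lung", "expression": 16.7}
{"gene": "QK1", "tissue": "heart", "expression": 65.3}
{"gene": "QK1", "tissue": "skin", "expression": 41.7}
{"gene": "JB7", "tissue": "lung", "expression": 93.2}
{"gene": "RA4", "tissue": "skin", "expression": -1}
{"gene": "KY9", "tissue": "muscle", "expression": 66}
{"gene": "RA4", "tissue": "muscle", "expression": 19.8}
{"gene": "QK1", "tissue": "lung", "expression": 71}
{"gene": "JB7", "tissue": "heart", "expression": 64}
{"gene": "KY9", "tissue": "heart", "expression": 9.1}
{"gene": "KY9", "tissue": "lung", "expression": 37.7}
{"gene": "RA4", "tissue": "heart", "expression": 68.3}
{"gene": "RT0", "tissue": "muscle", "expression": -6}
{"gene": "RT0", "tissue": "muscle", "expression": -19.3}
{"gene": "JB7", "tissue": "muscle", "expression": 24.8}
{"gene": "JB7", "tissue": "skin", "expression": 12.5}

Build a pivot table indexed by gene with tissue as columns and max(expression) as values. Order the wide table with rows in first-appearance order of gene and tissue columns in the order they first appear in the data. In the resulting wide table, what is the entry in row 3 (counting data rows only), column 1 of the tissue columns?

86.6

With rows in first-appearance order of gene, row 3 is gene=KY9. tissue columns in first-appearance order: skin, muscle, lung, heart; column 1 is skin.
Long rows with gene=KY9, tissue=skin: max(41.3, 86.6) = 86.6.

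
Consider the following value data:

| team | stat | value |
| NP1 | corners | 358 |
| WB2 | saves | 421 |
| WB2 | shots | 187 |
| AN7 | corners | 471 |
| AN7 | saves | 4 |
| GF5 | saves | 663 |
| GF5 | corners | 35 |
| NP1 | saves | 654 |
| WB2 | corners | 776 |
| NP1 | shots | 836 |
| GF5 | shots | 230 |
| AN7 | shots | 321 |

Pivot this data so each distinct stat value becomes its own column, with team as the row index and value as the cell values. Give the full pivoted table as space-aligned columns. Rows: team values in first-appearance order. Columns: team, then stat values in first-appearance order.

Columns: team plus the 3 distinct stat values (corners, saves, shots).
For example, row NP1 column corners takes value=358 from the long row (NP1, corners).

team  corners  saves  shots
NP1   358      654    836  
WB2   776      421    187  
AN7   471      4      321  
GF5   35       663    230  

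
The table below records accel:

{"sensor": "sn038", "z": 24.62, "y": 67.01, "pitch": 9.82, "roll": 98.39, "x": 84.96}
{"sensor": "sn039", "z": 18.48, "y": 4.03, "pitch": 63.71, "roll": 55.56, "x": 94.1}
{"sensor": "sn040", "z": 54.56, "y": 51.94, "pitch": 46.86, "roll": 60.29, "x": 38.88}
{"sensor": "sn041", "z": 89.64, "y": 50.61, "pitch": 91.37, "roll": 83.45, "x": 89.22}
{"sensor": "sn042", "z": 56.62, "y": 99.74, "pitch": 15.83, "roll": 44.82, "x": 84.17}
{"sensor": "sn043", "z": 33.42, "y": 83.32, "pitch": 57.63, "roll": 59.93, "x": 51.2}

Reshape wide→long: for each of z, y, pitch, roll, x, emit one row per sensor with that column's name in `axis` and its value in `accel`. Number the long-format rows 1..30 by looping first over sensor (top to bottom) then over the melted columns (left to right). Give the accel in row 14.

60.29

30 rows total (6 × 5). Row 14: index ⌊(14-1)/5⌋ = 2 into sensor → sn040; (14-1) mod 5 = 3 into the melted columns → roll.
So row 14 is (sn040, roll, 60.29); accel = 60.29.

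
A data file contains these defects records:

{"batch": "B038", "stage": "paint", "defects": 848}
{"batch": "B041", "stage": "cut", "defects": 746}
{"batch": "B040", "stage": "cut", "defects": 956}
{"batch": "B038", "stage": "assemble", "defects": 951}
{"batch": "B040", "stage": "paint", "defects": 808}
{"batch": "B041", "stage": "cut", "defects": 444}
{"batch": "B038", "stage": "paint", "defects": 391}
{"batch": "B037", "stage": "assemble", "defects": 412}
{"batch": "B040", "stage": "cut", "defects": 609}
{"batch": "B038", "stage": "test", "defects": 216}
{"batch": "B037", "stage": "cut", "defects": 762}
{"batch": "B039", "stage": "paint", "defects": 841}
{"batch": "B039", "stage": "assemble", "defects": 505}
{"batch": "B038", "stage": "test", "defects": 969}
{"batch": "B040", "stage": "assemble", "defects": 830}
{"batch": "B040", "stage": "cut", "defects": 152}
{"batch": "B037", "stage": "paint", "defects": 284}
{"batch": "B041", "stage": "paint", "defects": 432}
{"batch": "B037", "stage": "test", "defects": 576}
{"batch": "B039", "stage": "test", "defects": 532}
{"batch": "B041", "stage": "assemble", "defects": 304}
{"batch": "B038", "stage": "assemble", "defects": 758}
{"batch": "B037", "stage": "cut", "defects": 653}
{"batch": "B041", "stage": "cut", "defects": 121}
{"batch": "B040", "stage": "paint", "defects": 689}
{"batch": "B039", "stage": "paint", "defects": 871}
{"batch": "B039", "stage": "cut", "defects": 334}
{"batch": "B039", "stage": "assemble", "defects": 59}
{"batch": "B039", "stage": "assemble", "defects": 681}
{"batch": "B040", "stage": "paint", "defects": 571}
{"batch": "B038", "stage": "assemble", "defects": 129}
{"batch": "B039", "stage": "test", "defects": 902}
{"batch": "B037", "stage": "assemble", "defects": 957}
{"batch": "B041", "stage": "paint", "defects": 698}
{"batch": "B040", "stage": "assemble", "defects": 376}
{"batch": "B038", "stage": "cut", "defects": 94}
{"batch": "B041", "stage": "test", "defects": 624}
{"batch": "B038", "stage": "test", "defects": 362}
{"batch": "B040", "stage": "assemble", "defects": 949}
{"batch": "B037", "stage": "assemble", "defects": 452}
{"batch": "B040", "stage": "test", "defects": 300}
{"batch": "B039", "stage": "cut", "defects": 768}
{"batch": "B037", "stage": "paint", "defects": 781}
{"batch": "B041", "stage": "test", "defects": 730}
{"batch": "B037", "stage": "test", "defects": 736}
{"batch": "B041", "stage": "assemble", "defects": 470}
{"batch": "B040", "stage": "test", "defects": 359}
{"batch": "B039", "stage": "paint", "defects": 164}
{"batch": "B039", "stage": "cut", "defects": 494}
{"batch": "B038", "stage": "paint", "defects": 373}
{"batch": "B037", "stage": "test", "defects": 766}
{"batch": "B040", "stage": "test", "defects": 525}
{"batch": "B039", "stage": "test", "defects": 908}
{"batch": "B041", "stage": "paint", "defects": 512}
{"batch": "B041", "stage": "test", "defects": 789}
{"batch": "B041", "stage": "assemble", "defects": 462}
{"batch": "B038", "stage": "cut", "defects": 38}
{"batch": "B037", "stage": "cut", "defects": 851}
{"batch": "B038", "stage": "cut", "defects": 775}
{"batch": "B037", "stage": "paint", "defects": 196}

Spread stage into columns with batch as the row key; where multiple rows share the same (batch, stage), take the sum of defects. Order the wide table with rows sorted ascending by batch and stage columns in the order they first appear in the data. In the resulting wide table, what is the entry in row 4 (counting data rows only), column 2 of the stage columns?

With rows sorted ascending by batch, row 4 is batch=B040. stage columns in first-appearance order: paint, cut, assemble, test; column 2 is cut.
Long rows with batch=B040, stage=cut: 956 + 609 + 152 = 1717.

1717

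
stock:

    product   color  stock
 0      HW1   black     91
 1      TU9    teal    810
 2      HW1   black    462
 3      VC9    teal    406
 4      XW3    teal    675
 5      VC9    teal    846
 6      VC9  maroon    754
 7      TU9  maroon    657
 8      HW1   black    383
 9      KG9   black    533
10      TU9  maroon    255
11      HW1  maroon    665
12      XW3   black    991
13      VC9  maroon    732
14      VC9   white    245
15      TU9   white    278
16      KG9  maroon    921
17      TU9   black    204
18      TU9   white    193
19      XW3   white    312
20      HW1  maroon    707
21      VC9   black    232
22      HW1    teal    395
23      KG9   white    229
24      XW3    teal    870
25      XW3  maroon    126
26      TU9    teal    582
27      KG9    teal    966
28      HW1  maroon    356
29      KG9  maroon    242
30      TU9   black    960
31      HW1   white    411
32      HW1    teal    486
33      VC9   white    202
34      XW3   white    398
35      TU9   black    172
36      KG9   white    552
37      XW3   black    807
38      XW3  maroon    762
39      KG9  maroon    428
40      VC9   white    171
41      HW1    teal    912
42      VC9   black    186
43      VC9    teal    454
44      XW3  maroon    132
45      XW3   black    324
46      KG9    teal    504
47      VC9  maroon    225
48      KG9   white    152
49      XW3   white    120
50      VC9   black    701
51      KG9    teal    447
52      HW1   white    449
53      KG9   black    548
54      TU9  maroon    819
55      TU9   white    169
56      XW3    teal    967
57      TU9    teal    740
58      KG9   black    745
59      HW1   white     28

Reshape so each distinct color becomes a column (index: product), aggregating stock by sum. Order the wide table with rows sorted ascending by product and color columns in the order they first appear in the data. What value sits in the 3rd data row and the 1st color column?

With rows sorted ascending by product, row 3 is product=TU9. color columns in first-appearance order: black, teal, maroon, white; column 1 is black.
Long rows with product=TU9, color=black: 204 + 960 + 172 = 1336.

1336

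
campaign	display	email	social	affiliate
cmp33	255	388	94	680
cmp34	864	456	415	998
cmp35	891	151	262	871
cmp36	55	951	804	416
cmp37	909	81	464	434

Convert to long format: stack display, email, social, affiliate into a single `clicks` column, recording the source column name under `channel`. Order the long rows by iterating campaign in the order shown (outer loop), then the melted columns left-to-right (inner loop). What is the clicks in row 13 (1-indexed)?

20 rows total (5 × 4). Row 13: index ⌊(13-1)/4⌋ = 3 into campaign → cmp36; (13-1) mod 4 = 0 into the melted columns → display.
So row 13 is (cmp36, display, 55); clicks = 55.

55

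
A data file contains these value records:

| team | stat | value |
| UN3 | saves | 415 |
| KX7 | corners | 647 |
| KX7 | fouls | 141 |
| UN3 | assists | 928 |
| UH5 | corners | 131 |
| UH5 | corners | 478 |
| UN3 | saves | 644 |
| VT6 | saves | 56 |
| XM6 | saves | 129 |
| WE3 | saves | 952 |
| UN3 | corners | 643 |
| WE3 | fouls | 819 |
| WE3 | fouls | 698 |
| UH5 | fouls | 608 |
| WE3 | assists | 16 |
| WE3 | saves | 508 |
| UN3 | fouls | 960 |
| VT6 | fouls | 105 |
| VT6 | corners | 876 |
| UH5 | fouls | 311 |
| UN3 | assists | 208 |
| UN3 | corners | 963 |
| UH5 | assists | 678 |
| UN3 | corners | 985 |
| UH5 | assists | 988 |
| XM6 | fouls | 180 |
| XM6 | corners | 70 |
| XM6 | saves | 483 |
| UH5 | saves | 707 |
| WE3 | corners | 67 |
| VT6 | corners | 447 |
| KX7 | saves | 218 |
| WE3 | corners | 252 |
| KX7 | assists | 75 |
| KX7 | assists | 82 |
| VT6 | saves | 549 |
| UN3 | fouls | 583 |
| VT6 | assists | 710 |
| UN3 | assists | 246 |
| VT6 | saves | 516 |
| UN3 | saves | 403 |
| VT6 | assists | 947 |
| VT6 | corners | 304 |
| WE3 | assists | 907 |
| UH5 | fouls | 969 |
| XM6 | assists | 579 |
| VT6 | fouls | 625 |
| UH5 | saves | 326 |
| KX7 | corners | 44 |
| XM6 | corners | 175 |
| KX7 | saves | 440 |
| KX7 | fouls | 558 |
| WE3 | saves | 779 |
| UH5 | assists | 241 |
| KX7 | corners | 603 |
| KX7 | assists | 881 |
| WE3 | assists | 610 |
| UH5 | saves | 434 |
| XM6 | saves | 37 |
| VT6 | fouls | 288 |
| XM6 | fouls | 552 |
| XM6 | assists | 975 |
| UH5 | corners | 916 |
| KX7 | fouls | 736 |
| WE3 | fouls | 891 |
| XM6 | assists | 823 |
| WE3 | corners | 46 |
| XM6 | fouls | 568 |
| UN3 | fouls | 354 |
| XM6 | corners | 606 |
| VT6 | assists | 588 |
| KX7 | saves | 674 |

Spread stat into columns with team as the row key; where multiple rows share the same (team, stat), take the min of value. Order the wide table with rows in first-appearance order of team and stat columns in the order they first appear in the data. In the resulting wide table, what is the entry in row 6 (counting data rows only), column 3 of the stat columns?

698

With rows in first-appearance order of team, row 6 is team=WE3. stat columns in first-appearance order: saves, corners, fouls, assists; column 3 is fouls.
Long rows with team=WE3, stat=fouls: min(819, 698, 891) = 698.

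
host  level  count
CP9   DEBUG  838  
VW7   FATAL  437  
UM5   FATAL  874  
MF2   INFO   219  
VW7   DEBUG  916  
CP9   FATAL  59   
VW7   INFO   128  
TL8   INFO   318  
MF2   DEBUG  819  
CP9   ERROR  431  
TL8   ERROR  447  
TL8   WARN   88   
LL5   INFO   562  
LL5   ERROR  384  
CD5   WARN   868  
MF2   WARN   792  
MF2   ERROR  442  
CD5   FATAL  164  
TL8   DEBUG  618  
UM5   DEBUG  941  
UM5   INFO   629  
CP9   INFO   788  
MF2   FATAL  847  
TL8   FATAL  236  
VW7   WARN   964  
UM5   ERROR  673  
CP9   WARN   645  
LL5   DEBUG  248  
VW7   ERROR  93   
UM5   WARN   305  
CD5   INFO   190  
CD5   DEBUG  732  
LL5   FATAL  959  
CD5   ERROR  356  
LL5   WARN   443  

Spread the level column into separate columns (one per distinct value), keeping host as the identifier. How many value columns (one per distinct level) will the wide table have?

5 distinct level values: WARN, DEBUG, ERROR, FATAL, INFO.

5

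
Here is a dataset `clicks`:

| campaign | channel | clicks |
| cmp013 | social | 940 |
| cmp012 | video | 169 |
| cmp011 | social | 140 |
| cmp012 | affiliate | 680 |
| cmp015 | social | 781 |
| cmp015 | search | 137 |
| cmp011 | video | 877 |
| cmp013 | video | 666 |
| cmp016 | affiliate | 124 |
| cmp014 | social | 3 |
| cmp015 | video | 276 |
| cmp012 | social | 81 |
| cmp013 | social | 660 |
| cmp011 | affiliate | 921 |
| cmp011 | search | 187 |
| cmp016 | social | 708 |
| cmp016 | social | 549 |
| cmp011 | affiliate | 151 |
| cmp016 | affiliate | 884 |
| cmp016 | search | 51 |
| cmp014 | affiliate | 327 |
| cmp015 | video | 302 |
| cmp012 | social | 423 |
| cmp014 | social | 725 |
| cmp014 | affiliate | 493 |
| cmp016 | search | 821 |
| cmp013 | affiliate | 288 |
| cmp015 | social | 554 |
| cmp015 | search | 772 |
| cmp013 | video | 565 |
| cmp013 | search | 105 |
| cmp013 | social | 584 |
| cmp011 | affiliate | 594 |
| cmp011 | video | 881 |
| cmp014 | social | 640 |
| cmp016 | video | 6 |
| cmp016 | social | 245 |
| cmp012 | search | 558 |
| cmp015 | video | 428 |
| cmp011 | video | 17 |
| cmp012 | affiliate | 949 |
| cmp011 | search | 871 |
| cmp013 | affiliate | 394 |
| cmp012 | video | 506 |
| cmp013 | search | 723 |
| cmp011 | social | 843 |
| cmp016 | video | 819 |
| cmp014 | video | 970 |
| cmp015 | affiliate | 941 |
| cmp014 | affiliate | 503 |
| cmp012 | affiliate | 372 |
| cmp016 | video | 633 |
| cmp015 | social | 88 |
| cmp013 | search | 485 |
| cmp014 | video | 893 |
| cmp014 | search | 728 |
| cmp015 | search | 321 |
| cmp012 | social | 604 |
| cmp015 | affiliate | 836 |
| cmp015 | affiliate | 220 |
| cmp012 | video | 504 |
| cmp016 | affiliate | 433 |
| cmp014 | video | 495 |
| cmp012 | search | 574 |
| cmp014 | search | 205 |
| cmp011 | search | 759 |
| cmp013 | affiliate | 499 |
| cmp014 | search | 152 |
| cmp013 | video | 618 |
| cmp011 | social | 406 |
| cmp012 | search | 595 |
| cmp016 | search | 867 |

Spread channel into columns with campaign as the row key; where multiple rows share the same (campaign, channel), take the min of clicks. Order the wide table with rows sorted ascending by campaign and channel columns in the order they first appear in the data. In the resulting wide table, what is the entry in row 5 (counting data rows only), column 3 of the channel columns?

With rows sorted ascending by campaign, row 5 is campaign=cmp015. channel columns in first-appearance order: social, video, affiliate, search; column 3 is affiliate.
Long rows with campaign=cmp015, channel=affiliate: min(941, 836, 220) = 220.

220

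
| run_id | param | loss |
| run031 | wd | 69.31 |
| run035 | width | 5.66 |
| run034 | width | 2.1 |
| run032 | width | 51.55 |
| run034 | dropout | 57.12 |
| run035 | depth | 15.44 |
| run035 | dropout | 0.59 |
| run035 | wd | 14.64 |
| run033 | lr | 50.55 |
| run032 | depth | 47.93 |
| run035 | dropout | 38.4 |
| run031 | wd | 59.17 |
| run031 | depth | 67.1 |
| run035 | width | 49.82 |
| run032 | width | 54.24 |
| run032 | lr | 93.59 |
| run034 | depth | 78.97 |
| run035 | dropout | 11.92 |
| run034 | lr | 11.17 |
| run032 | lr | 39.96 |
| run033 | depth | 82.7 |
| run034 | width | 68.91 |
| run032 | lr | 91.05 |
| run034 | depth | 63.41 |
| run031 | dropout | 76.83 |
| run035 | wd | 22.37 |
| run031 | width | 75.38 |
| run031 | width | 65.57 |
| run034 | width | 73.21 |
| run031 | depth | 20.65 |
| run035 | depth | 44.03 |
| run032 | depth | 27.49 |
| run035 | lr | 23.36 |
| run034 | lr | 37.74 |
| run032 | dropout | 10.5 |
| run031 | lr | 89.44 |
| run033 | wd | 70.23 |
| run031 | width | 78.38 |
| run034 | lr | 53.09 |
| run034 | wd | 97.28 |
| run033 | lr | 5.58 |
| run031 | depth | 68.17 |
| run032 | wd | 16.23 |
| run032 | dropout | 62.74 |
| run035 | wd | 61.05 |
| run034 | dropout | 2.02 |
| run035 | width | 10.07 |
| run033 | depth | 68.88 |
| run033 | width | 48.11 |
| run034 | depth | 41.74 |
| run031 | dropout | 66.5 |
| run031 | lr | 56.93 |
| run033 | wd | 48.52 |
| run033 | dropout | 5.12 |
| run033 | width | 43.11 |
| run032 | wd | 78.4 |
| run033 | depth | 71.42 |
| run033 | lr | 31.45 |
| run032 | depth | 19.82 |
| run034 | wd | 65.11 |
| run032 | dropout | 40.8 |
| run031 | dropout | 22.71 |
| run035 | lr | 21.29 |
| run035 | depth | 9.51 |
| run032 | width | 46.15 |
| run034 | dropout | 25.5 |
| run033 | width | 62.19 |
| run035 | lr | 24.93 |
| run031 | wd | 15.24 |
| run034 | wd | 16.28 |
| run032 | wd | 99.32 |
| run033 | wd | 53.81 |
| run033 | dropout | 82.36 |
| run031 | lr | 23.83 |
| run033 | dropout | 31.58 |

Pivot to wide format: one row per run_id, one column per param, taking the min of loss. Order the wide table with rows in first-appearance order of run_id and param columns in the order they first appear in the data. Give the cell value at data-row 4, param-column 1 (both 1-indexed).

16.23

With rows in first-appearance order of run_id, row 4 is run_id=run032. param columns in first-appearance order: wd, width, dropout, depth, lr; column 1 is wd.
Long rows with run_id=run032, param=wd: min(16.23, 78.4, 99.32) = 16.23.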